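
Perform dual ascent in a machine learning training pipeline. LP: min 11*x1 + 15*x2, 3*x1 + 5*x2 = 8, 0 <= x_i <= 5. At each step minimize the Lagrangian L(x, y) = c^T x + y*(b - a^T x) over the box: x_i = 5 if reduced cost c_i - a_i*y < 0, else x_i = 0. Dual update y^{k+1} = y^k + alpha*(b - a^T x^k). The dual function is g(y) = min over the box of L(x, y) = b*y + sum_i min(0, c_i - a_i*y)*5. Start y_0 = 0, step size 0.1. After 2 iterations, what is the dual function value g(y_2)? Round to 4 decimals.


Dual ascent for LP: min 11*x1 + 15*x2, 3*x1 + 5*x2 = 8, 0 <= x_i <= 5
Step 1: y^k = 0.0, reduced costs: (11.0, 15.0)
  x^k = (0.0, 0.0), subgradient = b - a^T x = 8.0
  y^{k+1} = 0.0 + 0.1*8.0 = 0.8
Step 2: y^k = 0.8, reduced costs: (8.6, 11.0)
  x^k = (0.0, 0.0), subgradient = b - a^T x = 8.0
  y^{k+1} = 0.8 + 0.1*8.0 = 1.6
Dual objective at y_2 = 1.6: reduced costs (6.2, 7.0), box minimizer x = (0.0, 0.0)
g(y_2) = b*y + (c1 - a1*y)*x1 + (c2 - a2*y)*x2 = 8*1.6 + 6.2*0.0 + 7.0*0.0 = 12.8 + 0.0 + 0.0 = 12.8


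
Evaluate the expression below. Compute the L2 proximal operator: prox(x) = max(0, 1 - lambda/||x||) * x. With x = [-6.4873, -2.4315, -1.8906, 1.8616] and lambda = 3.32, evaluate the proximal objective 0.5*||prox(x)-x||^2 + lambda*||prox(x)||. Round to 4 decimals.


Step 1: Compute ||x||.
||x|| = 7.4187
Step 2: Compute scaling factor.
scale = max(0, 1 - 3.32/7.4187) = 0.5525
Step 3: prox(x) = [-3.5841, -1.3434, -1.0445, 1.0285]
||prox(x)|| = 4.0987
Step 4: Proximal objective.
0.5*||prox-x||^2 = 5.5112
lambda*||prox|| = 13.6077
Total = 19.1189


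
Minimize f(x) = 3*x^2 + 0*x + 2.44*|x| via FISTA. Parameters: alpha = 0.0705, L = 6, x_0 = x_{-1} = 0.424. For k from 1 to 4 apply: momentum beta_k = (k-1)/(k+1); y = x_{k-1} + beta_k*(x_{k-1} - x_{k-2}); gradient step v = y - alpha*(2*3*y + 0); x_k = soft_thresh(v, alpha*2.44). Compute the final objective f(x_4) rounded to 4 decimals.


FISTA on f(x) = 3*x^2 + 0*x + 2.44*|x|
L = 6, alpha = 0.0705
Iteration 1: beta = 0.0, y = 0.424 + 0.0*(0.424 - 0.424) = 0.424
  grad(y) = 2.544, v = y - alpha*grad = 0.2446
  prox(v) = soft_thresh(0.2446, 0.172) = 0.0726
Iteration 2: beta = 0.3333, y = 0.0726 + 0.3333*(0.0726 - 0.424) = -0.0445
  grad(y) = -0.267, v = y - alpha*grad = -0.0257
  prox(v) = soft_thresh(-0.0257, 0.172) = 0.0
Iteration 3: beta = 0.5, y = 0.0 + 0.5*(0.0 - 0.0726) = -0.0363
  grad(y) = -0.2179, v = y - alpha*grad = -0.021
  prox(v) = soft_thresh(-0.021, 0.172) = 0.0
Iteration 4: beta = 0.6, y = 0.0 + 0.6*(0.0 - 0.0) = 0.0
  grad(y) = 0.0, v = y - alpha*grad = 0.0
  prox(v) = soft_thresh(0.0, 0.172) = 0.0
f(x_4) = 3*0.0^2 + 0*0.0 + 2.44*|0.0| = 0.0


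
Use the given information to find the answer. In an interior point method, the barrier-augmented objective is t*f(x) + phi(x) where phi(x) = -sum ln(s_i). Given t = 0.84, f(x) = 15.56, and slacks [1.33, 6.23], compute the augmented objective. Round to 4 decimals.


Step 1: Compute log-barrier.
ln values: [0.2852, 1.8294]
phi = -(0.2852 + 1.8294) = -2.1146
Step 2: Compute augmented objective.
t*f(x) = 0.84*15.56 = 13.0704
Total = 13.0704 - 2.1146 = 10.9558


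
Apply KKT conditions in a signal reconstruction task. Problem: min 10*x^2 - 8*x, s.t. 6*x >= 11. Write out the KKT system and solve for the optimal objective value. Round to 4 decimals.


Step 1: Try lambda = 0 (constraint inactive).
x_unc = 8/(2*10) = 0.4
Check: 6*0.4 = 2.4 < 11 -- violated!
Step 2: Constraint must be active: 6*x = 11
x* = 11/6 = 1.8333 (rounded; the exact value 11/6 is used below)
lambda = (2*10*(11/6) - 8)/6 = 4.7778
Step 3: Compute optimal value.
f(x*) = 10*(11/6)^2 - 8*(11/6) = 18.9444


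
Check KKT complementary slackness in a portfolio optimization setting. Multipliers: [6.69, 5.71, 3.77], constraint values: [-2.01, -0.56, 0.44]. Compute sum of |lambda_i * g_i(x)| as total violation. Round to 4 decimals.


KKT complementary slackness check:
lambda_1 * g_1 = 6.69 * -2.01 = -13.4469
lambda_2 * g_2 = 5.71 * -0.56 = -3.1976
lambda_3 * g_3 = 3.77 * 0.44 = 1.6588
Total violation = 13.4469 + 3.1976 + 1.6588 = 18.3033


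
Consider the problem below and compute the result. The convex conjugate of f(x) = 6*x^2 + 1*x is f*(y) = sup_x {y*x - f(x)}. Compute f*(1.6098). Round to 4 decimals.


f*(y) = sup_x {y*x - a*x^2 - b*x} = sup_x {(y-b)*x - a*x^2}
FOC: (y - b) - 2a*x = 0 => x* = (y - b)/(2a)
x* = (1.6098 - 1)/(2*6) = 0.0508
f*(1.6098) = (y-b)^2/(4a) = (1.6098 - 1)^2/(4*6)
= 0.3719/24 = 0.0155


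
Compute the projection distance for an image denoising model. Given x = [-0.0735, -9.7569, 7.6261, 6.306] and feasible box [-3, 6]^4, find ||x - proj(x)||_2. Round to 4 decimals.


Project each component onto [-3, 6].
clip(-0.0735) = -0.0735, clip(-9.7569) = -3.0, clip(7.6261) = 6.0, clip(6.306) = 6.0
Projection = [-0.0735, -3.0, 6.0, 6.0]
Squared diffs: [0.0, 45.6557, 2.6442, 0.0936]
Distance = sqrt(48.3935) = 6.9565


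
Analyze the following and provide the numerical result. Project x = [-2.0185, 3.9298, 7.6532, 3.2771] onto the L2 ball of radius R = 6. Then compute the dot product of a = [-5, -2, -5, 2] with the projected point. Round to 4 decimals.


Step 1: Compute ||x|| (intermediates to 6 decimals).
||x|| = sqrt((-2.0185)^2 + 3.9298^2 + 7.6532^2 + 3.2771^2) = 9.424889
Step 2: Project.
Since ||x|| > R, scale = R/||x|| = 6/9.424889 = 0.636612, proj(x) = scale * x
proj(x) = [-1.285001, 2.501758, 4.872119, 2.086241]
Step 3: Dot product.
a^T * proj(x) = -5*(-1.285001) - 2*2.501758 - 5*4.872119 + 2*2.086241 = -18.7666


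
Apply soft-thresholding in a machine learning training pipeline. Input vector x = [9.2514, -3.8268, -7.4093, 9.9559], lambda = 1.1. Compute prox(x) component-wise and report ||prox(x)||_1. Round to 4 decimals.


Soft-thresholding with lambda = 1.1:
prox(9.2514) = sign(9.2514)*max(|9.2514| - 1.1, 0) = 8.1514
prox(-3.8268) = sign(-3.8268)*max(|-3.8268| - 1.1, 0) = -2.7268
prox(-7.4093) = sign(-7.4093)*max(|-7.4093| - 1.1, 0) = -6.3093
prox(9.9559) = sign(9.9559)*max(|9.9559| - 1.1, 0) = 8.8559
prox(x) = [8.1514, -2.7268, -6.3093, 8.8559]
||prox(x)||_1 = 8.1514 + 2.7268 + 6.3093 + 8.8559 = 26.0434


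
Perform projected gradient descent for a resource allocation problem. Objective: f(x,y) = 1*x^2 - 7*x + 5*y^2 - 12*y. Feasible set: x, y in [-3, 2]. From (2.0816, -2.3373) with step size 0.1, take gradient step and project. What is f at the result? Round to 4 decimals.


Step 1: Compute gradient at (2.0816, -2.3373).
grad_x = 2*1*2.0816 - 7 = -2.8368
grad_y = 2*5*-2.3373 - 12 = -35.373
Step 2: Gradient step.
x_raw = 2.0816 - 0.1*-2.8368 = 2.3653
y_raw = -2.3373 - 0.1*-35.373 = 1.2
Step 3: Project onto [-3, 2].
x_proj = clip(2.3653) = 2.0
y_proj = clip(1.2) = 1.2
Step 4: Evaluate f.
f(2.0, 1.2) = -17.2


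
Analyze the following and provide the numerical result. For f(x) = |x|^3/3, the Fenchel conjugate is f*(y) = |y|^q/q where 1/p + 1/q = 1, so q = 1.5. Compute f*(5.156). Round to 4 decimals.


The conjugate exponent q satisfies 1/p + 1/q = 1.
p = 3, so q = 3/(3 - 1) = 1.5
|y|^q = 5.156^1.5 = 11.7076
f*(5.156) = 11.7076 / 1.5 = 7.8051


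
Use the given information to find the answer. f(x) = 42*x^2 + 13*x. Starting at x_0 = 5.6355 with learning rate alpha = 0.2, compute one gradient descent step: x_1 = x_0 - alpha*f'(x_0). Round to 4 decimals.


We compute the gradient at x_0 and apply the update.
f'(x) = 84*x + 13
f'(5.6355) = 84*5.6355 + 13 = 486.382
x_1 = 5.6355 - 0.2*486.382 = -91.6409


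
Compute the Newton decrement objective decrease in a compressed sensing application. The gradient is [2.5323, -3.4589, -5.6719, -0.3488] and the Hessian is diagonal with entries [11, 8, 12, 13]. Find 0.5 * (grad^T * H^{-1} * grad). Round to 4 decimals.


Step 1: H is diagonal, so H^(-1) * g = [0.2302, -0.4324, -0.4727, -0.0268].
Step 2: g^T H^(-1) g = sum_i g_i^2 / H_ii
  = (2.5323)^2/11 + (-3.4589)^2/8 + (-5.6719)^2/12 + (-0.3488)^2/13
  = 0.583 + 1.4955 + 2.6809 + 0.0094 = 4.7687
Step 3: Objective decrease = 0.5 * g^T H^(-1) g = 2.3843


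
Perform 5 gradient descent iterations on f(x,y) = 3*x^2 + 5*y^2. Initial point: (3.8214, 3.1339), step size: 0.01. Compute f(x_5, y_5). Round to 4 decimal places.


Gradient descent on f(x,y) = 3*x^2 + 5*y^2.
Starting point: (3.8214, 3.1339), alpha = 0.01
Step 1: grad_x = 2*3*3.8214 = 22.9284, grad_y = 2*5*3.1339 = 31.339
  x_1 = 3.8214 - 0.01*22.9284 = 3.5921
  y_1 = 3.1339 - 0.01*31.339 = 2.8205
Step 2: grad_x = 2*3*3.5921 = 21.5527, grad_y = 2*5*2.8205 = 28.2051
  x_2 = 3.5921 - 0.01*21.5527 = 3.3766
  y_2 = 2.8205 - 0.01*28.2051 = 2.5385
Step 3: grad_x = 2*3*3.3766 = 20.2595, grad_y = 2*5*2.5385 = 25.3846
  x_3 = 3.3766 - 0.01*20.2595 = 3.174
  y_3 = 2.5385 - 0.01*25.3846 = 2.2846
Step 4: grad_x = 2*3*3.174 = 19.044, grad_y = 2*5*2.2846 = 22.8461
  x_4 = 3.174 - 0.01*19.044 = 2.9836
  y_4 = 2.2846 - 0.01*22.8461 = 2.0562
Step 5: grad_x = 2*3*2.9836 = 17.9013, grad_y = 2*5*2.0562 = 20.5615
  x_5 = 2.9836 - 0.01*17.9013 = 2.8045
  y_5 = 2.0562 - 0.01*20.5615 = 1.8505
f(2.8045, 1.8505) = 3*2.8045^2 + 5*1.8505^2 = 40.7188


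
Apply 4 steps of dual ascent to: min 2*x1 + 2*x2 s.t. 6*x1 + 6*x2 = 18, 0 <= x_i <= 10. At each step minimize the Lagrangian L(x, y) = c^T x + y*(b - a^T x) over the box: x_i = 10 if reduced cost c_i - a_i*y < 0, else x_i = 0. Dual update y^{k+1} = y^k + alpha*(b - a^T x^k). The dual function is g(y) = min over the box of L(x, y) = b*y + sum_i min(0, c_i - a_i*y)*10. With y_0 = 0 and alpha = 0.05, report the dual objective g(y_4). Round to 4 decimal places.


Dual ascent for LP: min 2*x1 + 2*x2, 6*x1 + 6*x2 = 18, 0 <= x_i <= 10
Step 1: y^k = 0.0, reduced costs: (2.0, 2.0)
  x^k = (0.0, 0.0), subgradient = b - a^T x = 18.0
  y^{k+1} = 0.0 + 0.05*18.0 = 0.9
Step 2: y^k = 0.9, reduced costs: (-3.4, -3.4)
  x^k = (10.0, 10.0), subgradient = b - a^T x = -102.0
  y^{k+1} = 0.9 + 0.05*-102.0 = -4.2
Step 3: y^k = -4.2, reduced costs: (27.2, 27.2)
  x^k = (0.0, 0.0), subgradient = b - a^T x = 18.0
  y^{k+1} = -4.2 + 0.05*18.0 = -3.3
Step 4: y^k = -3.3, reduced costs: (21.8, 21.8)
  x^k = (0.0, 0.0), subgradient = b - a^T x = 18.0
  y^{k+1} = -3.3 + 0.05*18.0 = -2.4
Dual objective at y_4 = -2.4: reduced costs (16.4, 16.4), box minimizer x = (0.0, 0.0)
g(y_4) = b*y + (c1 - a1*y)*x1 + (c2 - a2*y)*x2 = 18*(-2.4) + 16.4*0.0 + 16.4*0.0 = -43.2 + 0.0 + 0.0 = -43.2


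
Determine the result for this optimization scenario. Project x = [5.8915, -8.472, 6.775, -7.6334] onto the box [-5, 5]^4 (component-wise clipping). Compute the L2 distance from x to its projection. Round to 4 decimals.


Project each component onto [-5, 5].
clip(5.8915) = 5.0, clip(-8.472) = -5.0, clip(6.775) = 5.0, clip(-7.6334) = -5.0
Projection = [5.0, -5.0, 5.0, -5.0]
Squared diffs: [0.7948, 12.0548, 3.1506, 6.9348]
Distance = sqrt(22.935) = 4.789


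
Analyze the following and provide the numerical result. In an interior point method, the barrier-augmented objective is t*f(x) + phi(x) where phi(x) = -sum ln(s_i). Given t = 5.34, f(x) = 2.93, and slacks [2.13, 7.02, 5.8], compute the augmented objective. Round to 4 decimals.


Step 1: Compute log-barrier.
ln values: [0.7561, 1.9488, 1.7579]
phi = -(0.7561 + 1.9488 + 1.7579) = -4.4627
Step 2: Compute augmented objective.
t*f(x) = 5.34*2.93 = 15.6462
Total = 15.6462 - 4.4627 = 11.1835


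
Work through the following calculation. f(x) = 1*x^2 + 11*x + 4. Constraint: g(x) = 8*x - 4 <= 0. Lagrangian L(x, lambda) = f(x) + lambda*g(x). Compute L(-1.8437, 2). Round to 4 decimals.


Step 1: Evaluate f(x).
f(-1.8437) = 1*(-1.8437)^2 + 11*(-1.8437) + 4 = -12.8815
Step 2: Evaluate g(x).
g(-1.8437) = 8*-1.8437 - 4 = -18.7496
Step 3: Compute Lagrangian.
L = -12.8815 + 2*-18.7496 = -50.3807


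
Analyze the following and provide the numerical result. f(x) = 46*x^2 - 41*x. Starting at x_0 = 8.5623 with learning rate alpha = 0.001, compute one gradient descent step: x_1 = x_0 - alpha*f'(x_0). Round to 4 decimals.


We compute the gradient at x_0 and apply the update.
f'(x) = 92*x - 41
f'(8.5623) = 92*8.5623 - 41 = 746.7316
x_1 = 8.5623 - 0.001*746.7316 = 7.8156


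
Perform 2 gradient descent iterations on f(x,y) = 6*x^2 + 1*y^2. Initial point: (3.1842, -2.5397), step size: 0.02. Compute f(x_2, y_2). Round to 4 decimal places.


Gradient descent on f(x,y) = 6*x^2 + 1*y^2.
Starting point: (3.1842, -2.5397), alpha = 0.02
Step 1: grad_x = 2*6*3.1842 = 38.2104, grad_y = 2*1*-2.5397 = -5.0794
  x_1 = 3.1842 - 0.02*38.2104 = 2.42
  y_1 = -2.5397 - 0.02*-5.0794 = -2.4381
Step 2: grad_x = 2*6*2.42 = 29.0399, grad_y = 2*1*-2.4381 = -4.8762
  x_2 = 2.42 - 0.02*29.0399 = 1.8392
  y_2 = -2.4381 - 0.02*-4.8762 = -2.3406
f(1.8392, -2.3406) = 6*1.8392^2 + 1*(-2.3406)^2 = 25.7742


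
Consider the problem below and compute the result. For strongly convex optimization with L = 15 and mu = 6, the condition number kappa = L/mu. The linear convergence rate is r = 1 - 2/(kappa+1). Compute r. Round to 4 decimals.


Step 1: Compute the condition number.
kappa = L/mu = 15/6 = 2.5
Step 2: Compute the convergence rate.
r = 1 - 2/(kappa + 1) = 1 - 2*mu/(L + mu) = (L - mu)/(L + mu) = 9/21 = 0.4286


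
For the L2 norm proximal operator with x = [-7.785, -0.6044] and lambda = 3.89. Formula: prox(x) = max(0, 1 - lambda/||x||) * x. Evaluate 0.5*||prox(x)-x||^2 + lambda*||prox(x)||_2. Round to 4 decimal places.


Step 1: Compute ||x||.
||x|| = 7.8084
Step 2: Compute scaling factor.
scale = max(0, 1 - 3.89/7.8084) = 0.5018
Step 3: prox(x) = [-3.9067, -0.3033]
||prox(x)|| = 3.9184
Step 4: Proximal objective.
0.5*||prox-x||^2 = 7.5661
lambda*||prox|| = 15.2426
Total = 22.8087


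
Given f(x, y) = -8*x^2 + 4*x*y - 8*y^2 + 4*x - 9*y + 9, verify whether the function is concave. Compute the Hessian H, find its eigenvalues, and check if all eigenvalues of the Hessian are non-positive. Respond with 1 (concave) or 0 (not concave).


The Hessian of f(x,y) = -8*x^2 + 4*x*y - 8*y^2 + 4*x - 9*y + 9 is:
H = [[-16, 4], [4, -16]]
Trace = -16 - 16 = -32
Determinant = -16*-16 - (4)^2 = 240
Discriminant = (-32)^2 - 4*240 = 64.0
Eigenvalues: lambda_1 = -20.0, lambda_2 = -12.0
The function is concave.

1


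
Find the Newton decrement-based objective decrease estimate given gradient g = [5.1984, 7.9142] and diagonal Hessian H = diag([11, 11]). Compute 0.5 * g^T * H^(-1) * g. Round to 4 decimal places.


Step 1: H is diagonal, so H^(-1) * g = [0.4726, 0.7195].
Step 2: g^T H^(-1) g = sum_i g_i^2 / H_ii
  = (5.1984)^2/11 + (7.9142)^2/11
  = 2.4567 + 5.6941 = 8.1507
Step 3: Objective decrease = 0.5 * g^T H^(-1) g = 4.0754


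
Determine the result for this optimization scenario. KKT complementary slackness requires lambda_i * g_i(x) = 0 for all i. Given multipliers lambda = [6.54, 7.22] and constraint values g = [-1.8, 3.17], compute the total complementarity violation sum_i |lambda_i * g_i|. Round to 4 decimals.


KKT complementary slackness check:
lambda_1 * g_1 = 6.54 * -1.8 = -11.772
lambda_2 * g_2 = 7.22 * 3.17 = 22.8874
Total violation = 11.772 + 22.8874 = 34.6594


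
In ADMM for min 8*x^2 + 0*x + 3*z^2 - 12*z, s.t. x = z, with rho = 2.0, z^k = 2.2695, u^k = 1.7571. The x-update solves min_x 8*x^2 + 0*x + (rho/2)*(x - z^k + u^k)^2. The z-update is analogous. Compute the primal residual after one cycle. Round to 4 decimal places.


ADMM iteration with rho = 2.0, z^k = 2.2695, u^k = 1.7571
Step 1: x-update.
Minimize 8*x^2 + 0*x + (2.0/2)*(x - 2.2695 + 1.7571)^2
FOC: (2*8 + 2.0)*x = 0 + 2.0*(2.2695 - 1.7571)
x^{k+1} = 0.0569
Step 2: z-update.
Minimize 3*z^2 - 12*z + (2.0/2)*(0.0569 - z + 1.7571)^2
FOC: (2*3 + 2.0)*z = 12 + 2.0*(0.0569 + 1.7571)
z^{k+1} = 1.9535
Step 3: u-update.
u^{k+1} = 1.7571 + 0.0569 - 1.9535 = -0.1395
Step 4: Primal residual = |0.0569 - 1.9535| = 1.8966


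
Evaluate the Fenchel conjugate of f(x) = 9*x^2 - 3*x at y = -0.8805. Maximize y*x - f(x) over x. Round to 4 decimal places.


f*(y) = sup_x {y*x - a*x^2 - b*x} = sup_x {(y-b)*x - a*x^2}
FOC: (y - b) - 2a*x = 0 => x* = (y - b)/(2a)
x* = (-0.8805 + 3)/(2*9) = 0.1178
f*(-0.8805) = (y-b)^2/(4a) = (-0.8805 + 3)^2/(4*9)
= 4.4923/36 = 0.1248


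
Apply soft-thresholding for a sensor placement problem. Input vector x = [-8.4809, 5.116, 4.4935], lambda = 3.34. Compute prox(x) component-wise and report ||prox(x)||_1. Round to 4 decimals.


Soft-thresholding with lambda = 3.34:
prox(-8.4809) = sign(-8.4809)*max(|-8.4809| - 3.34, 0) = -5.1409
prox(5.116) = sign(5.116)*max(|5.116| - 3.34, 0) = 1.776
prox(4.4935) = sign(4.4935)*max(|4.4935| - 3.34, 0) = 1.1535
prox(x) = [-5.1409, 1.776, 1.1535]
||prox(x)||_1 = 5.1409 + 1.776 + 1.1535 = 8.0704


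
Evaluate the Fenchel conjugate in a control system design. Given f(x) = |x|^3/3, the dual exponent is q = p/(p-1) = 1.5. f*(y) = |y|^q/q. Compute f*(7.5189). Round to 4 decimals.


The conjugate exponent q satisfies 1/p + 1/q = 1.
p = 3, so q = 3/(3 - 1) = 1.5
|y|^q = 7.5189^1.5 = 20.6173
f*(7.5189) = 20.6173 / 1.5 = 13.7449


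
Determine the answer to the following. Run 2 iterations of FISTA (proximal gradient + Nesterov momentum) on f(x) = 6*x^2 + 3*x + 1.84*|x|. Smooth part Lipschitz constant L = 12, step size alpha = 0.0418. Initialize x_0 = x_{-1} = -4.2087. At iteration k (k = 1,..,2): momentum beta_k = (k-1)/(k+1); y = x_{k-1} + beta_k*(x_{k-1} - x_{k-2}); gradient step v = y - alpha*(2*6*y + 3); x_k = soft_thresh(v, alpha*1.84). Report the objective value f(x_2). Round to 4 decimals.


FISTA on f(x) = 6*x^2 + 3*x + 1.84*|x|
L = 12, alpha = 0.0418
Iteration 1: beta = 0.0, y = -4.2087 + 0.0*(-4.2087 + 4.2087) = -4.2087
  grad(y) = -47.5044, v = y - alpha*grad = -2.223
  prox(v) = soft_thresh(-2.223, 0.0769) = -2.1461
Iteration 2: beta = 0.3333, y = -2.1461 + 0.3333*(-2.1461 + 4.2087) = -1.4586
  grad(y) = -14.5029, v = y - alpha*grad = -0.8524
  prox(v) = soft_thresh(-0.8524, 0.0769) = -0.7754
f(x_2) = 6*(-0.7754)^2 + 3*(-0.7754) + 1.84*|-0.7754| = 2.7083


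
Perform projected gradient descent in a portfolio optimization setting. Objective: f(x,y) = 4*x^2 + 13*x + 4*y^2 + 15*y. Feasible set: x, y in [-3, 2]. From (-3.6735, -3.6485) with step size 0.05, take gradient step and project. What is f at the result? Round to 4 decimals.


Step 1: Compute gradient at (-3.6735, -3.6485).
grad_x = 2*4*-3.6735 + 13 = -16.388
grad_y = 2*4*-3.6485 + 15 = -14.188
Step 2: Gradient step.
x_raw = -3.6735 - 0.05*-16.388 = -2.8541
y_raw = -3.6485 - 0.05*-14.188 = -2.9391
Step 3: Project onto [-3, 2].
x_proj = clip(-2.8541) = -2.8541
y_proj = clip(-2.9391) = -2.9391
Step 4: Evaluate f.
f(-2.8541, -2.9391) = -14.053


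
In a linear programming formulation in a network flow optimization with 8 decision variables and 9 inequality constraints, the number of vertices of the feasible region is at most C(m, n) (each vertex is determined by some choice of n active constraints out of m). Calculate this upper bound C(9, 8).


Each vertex corresponds to some choice of n active constraints out of m, so the number of vertices is at most C(m, n) = m! / (n!(m-n)!).
m = 9, n = 8
Numerator: 9 * 8 * 7 * 6 * 5 * 4 * 3 * 2
Denominator: 8! = 40320
C(9, 8) = 9


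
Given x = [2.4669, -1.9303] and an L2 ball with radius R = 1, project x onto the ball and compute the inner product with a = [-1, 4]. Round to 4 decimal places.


Step 1: Compute ||x|| (intermediates to 6 decimals).
||x|| = sqrt(2.4669^2 + (-1.9303)^2) = 3.132356
Step 2: Project.
Since ||x|| > R, scale = R/||x|| = 1/3.132356 = 0.319249, proj(x) = scale * x
proj(x) = [0.787555, -0.616246]
Step 3: Dot product.
a^T * proj(x) = -1*0.787555 + 4*(-0.616246) = -3.2525


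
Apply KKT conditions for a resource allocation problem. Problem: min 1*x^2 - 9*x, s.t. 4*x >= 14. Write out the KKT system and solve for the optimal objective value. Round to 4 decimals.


Step 1: Try lambda = 0 (constraint inactive).
Stationarity: 2*1*x - 9 = 0
x* = 9/(2*1) = 4.5
Check constraint: 4*4.5 = 18.0 >= 14 -- satisfied.
Step 2: Compute optimal value.
f(x*) = 1*4.5^2 - 9*4.5 = -20.25


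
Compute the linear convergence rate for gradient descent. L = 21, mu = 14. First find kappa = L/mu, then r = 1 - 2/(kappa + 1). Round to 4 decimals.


Step 1: Compute the condition number.
kappa = L/mu = 21/14 = 1.5
Step 2: Compute the convergence rate.
r = 1 - 2/(kappa + 1) = 1 - 2*mu/(L + mu) = (L - mu)/(L + mu) = 7/35 = 0.2


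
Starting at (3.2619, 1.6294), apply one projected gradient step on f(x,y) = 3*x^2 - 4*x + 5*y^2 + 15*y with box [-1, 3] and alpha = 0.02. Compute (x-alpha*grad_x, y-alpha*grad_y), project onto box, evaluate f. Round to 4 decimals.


Step 1: Compute gradient at (3.2619, 1.6294).
grad_x = 2*3*3.2619 - 4 = 15.5714
grad_y = 2*5*1.6294 + 15 = 31.294
Step 2: Gradient step.
x_raw = 3.2619 - 0.02*15.5714 = 2.9505
y_raw = 1.6294 - 0.02*31.294 = 1.0035
Step 3: Project onto [-1, 3].
x_proj = clip(2.9505) = 2.9505
y_proj = clip(1.0035) = 1.0035
Step 4: Evaluate f.
f(2.9505, 1.0035) = 34.402


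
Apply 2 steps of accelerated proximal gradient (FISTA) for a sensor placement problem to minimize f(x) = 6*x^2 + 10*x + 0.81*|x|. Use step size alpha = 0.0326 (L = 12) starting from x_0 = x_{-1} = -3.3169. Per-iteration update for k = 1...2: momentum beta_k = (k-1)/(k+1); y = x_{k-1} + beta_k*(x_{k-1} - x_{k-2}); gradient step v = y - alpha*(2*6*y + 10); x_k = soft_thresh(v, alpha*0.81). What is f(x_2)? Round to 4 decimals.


FISTA on f(x) = 6*x^2 + 10*x + 0.81*|x|
L = 12, alpha = 0.0326
Iteration 1: beta = 0.0, y = -3.3169 + 0.0*(-3.3169 + 3.3169) = -3.3169
  grad(y) = -29.8028, v = y - alpha*grad = -2.3453
  prox(v) = soft_thresh(-2.3453, 0.0264) = -2.3189
Iteration 2: beta = 0.3333, y = -2.3189 + 0.3333*(-2.3189 + 3.3169) = -1.9863
  grad(y) = -13.8352, v = y - alpha*grad = -1.5352
  prox(v) = soft_thresh(-1.5352, 0.0264) = -1.5088
f(x_2) = 6*(-1.5088)^2 + 10*(-1.5088) + 0.81*|-1.5088| = -0.2067


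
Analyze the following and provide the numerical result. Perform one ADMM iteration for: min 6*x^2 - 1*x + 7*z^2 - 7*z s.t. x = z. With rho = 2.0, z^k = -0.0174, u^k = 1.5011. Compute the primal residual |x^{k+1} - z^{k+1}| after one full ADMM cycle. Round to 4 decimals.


ADMM iteration with rho = 2.0, z^k = -0.0174, u^k = 1.5011
Step 1: x-update.
Minimize 6*x^2 - 1*x + (2.0/2)*(x + 0.0174 + 1.5011)^2
FOC: (2*6 + 2.0)*x = 1 + 2.0*(-0.0174 - 1.5011)
x^{k+1} = -0.1455
Step 2: z-update.
Minimize 7*z^2 - 7*z + (2.0/2)*(-0.1455 - z + 1.5011)^2
FOC: (2*7 + 2.0)*z = 7 + 2.0*(-0.1455 + 1.5011)
z^{k+1} = 0.607
Step 3: u-update.
u^{k+1} = 1.5011 - 0.1455 - 0.607 = 0.7487
Step 4: Primal residual = |-0.1455 - 0.607| = 0.7525


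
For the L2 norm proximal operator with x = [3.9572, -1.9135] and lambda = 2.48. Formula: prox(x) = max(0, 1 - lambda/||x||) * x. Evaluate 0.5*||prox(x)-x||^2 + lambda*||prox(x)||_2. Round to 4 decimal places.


Step 1: Compute ||x||.
||x|| = 4.3956
Step 2: Compute scaling factor.
scale = max(0, 1 - 2.48/4.3956) = 0.4358
Step 3: prox(x) = [1.7245, -0.8339]
||prox(x)|| = 1.9156
Step 4: Proximal objective.
0.5*||prox-x||^2 = 3.0752
lambda*||prox|| = 4.7507
Total = 7.8258


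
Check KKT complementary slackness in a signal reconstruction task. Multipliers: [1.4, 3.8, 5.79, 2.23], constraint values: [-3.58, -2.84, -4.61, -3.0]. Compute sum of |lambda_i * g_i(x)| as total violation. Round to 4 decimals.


KKT complementary slackness check:
lambda_1 * g_1 = 1.4 * -3.58 = -5.012
lambda_2 * g_2 = 3.8 * -2.84 = -10.792
lambda_3 * g_3 = 5.79 * -4.61 = -26.6919
lambda_4 * g_4 = 2.23 * -3.0 = -6.69
Total violation = 5.012 + 10.792 + 26.6919 + 6.69 = 49.1859


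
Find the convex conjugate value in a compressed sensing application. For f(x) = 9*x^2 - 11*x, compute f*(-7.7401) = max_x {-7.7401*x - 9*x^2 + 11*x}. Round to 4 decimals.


f*(y) = sup_x {y*x - a*x^2 - b*x} = sup_x {(y-b)*x - a*x^2}
FOC: (y - b) - 2a*x = 0 => x* = (y - b)/(2a)
x* = (-7.7401 + 11)/(2*9) = 0.1811
f*(-7.7401) = (y-b)^2/(4a) = (-7.7401 + 11)^2/(4*9)
= 10.6269/36 = 0.2952


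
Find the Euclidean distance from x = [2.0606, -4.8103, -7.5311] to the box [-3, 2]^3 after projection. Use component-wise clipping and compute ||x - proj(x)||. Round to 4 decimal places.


Project each component onto [-3, 2].
clip(2.0606) = 2.0, clip(-4.8103) = -3.0, clip(-7.5311) = -3.0
Projection = [2.0, -3.0, -3.0]
Squared diffs: [0.0037, 3.2772, 20.5309]
Distance = sqrt(23.8118) = 4.8797


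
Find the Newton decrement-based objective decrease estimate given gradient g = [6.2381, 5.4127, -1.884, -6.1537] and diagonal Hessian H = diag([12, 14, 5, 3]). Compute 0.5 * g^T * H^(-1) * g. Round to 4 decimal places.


Step 1: H is diagonal, so H^(-1) * g = [0.5198, 0.3866, -0.3768, -2.0512].
Step 2: g^T H^(-1) g = sum_i g_i^2 / H_ii
  = (6.2381)^2/12 + (5.4127)^2/14 + (-1.884)^2/5 + (-6.1537)^2/3
  = 3.2428 + 2.0927 + 0.7099 + 12.6227 = 18.6681
Step 3: Objective decrease = 0.5 * g^T H^(-1) g = 9.334


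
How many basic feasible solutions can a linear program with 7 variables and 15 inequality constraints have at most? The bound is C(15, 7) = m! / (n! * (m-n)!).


Each vertex corresponds to some choice of n active constraints out of m, so the number of vertices is at most C(m, n) = m! / (n!(m-n)!).
m = 15, n = 7
Numerator: 15 * 14 * 13 * 12 * 11 * 10 * 9
Denominator: 7! = 5040
C(15, 7) = 6435


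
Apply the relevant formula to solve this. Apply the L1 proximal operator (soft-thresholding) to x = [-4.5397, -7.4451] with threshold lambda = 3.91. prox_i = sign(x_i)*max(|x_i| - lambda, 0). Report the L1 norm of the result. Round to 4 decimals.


Soft-thresholding with lambda = 3.91:
prox(-4.5397) = sign(-4.5397)*max(|-4.5397| - 3.91, 0) = -0.6297
prox(-7.4451) = sign(-7.4451)*max(|-7.4451| - 3.91, 0) = -3.5351
prox(x) = [-0.6297, -3.5351]
||prox(x)||_1 = 0.6297 + 3.5351 = 4.1648


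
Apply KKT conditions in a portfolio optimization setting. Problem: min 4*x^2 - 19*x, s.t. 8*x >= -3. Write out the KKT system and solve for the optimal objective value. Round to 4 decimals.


Step 1: Try lambda = 0 (constraint inactive).
Stationarity: 2*4*x - 19 = 0
x* = 19/(2*4) = 2.375
Check constraint: 8*2.375 = 19.0 >= -3 -- satisfied.
Step 2: Compute optimal value.
f(x*) = 4*2.375^2 - 19*2.375 = -22.5625


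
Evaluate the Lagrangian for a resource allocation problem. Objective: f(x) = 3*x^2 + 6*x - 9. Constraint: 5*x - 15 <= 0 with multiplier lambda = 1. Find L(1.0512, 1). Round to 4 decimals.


Step 1: Evaluate f(x).
f(1.0512) = 3*1.0512^2 + 6*1.0512 - 9 = 0.6223
Step 2: Evaluate g(x).
g(1.0512) = 5*1.0512 - 15 = -9.744
Step 3: Compute Lagrangian.
L = 0.6223 + 1*-9.744 = -9.1217


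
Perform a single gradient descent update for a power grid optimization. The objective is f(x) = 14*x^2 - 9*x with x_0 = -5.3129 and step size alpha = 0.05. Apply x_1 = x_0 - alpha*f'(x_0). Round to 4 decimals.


We compute the gradient at x_0 and apply the update.
f'(x) = 28*x - 9
f'(-5.3129) = 28*-5.3129 - 9 = -157.7612
x_1 = -5.3129 - 0.05*-157.7612 = 2.5752


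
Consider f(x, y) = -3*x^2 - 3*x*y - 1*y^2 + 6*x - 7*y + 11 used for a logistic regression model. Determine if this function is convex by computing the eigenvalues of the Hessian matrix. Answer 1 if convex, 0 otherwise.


The Hessian of f(x,y) = -3*x^2 - 3*x*y - 1*y^2 + 6*x - 7*y + 11 is:
H = [[-6, -3], [-3, -2]]
Trace = -6 - 2 = -8
Determinant = -6*-2 - (-3)^2 = 3
Discriminant = (-8)^2 - 4*3 = 52.0
Eigenvalues: lambda_1 = -7.6056, lambda_2 = -0.3944
The function is not convex.

0


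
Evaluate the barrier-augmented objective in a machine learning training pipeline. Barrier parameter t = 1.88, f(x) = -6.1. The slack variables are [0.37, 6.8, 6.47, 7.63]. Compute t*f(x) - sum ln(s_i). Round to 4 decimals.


Step 1: Compute log-barrier.
ln values: [-0.9943, 1.9169, 1.8672, 2.0321]
phi = -(-0.9943 + 1.9169 + 1.8672 + 2.0321) = -4.8219
Step 2: Compute augmented objective.
t*f(x) = 1.88*-6.1 = -11.468
Total = -11.468 - 4.8219 = -16.2899


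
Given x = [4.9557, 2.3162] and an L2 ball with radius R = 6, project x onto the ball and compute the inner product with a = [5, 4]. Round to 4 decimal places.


Step 1: Compute ||x|| (intermediates to 6 decimals).
||x|| = sqrt(4.9557^2 + 2.3162^2) = 5.47026
Step 2: Project.
Since ||x|| <= R, proj = x (no scaling needed).
proj(x) = [4.9557, 2.3162]
Step 3: Dot product.
a^T * proj(x) = 5*4.9557 + 4*2.3162 = 34.0433


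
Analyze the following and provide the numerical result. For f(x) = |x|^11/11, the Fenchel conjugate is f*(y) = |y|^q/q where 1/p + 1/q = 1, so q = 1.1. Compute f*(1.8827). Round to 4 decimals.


The conjugate exponent q satisfies 1/p + 1/q = 1.
p = 11, so q = 11/(11 - 1) = 1.1
|y|^q = 1.8827^1.1 = 2.0057
f*(1.8827) = 2.0057 / 1.1 = 1.8233


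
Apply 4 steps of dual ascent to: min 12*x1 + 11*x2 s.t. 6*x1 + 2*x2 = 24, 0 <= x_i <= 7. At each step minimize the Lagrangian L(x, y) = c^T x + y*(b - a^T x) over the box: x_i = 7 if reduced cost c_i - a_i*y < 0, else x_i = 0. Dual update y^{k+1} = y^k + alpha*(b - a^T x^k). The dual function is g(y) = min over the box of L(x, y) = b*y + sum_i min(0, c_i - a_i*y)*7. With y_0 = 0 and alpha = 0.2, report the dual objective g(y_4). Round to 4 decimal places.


Dual ascent for LP: min 12*x1 + 11*x2, 6*x1 + 2*x2 = 24, 0 <= x_i <= 7
Step 1: y^k = 0.0, reduced costs: (12.0, 11.0)
  x^k = (0.0, 0.0), subgradient = b - a^T x = 24.0
  y^{k+1} = 0.0 + 0.2*24.0 = 4.8
Step 2: y^k = 4.8, reduced costs: (-16.8, 1.4)
  x^k = (7.0, 0.0), subgradient = b - a^T x = -18.0
  y^{k+1} = 4.8 + 0.2*-18.0 = 1.2
Step 3: y^k = 1.2, reduced costs: (4.8, 8.6)
  x^k = (0.0, 0.0), subgradient = b - a^T x = 24.0
  y^{k+1} = 1.2 + 0.2*24.0 = 6.0
Step 4: y^k = 6.0, reduced costs: (-24.0, -1.0)
  x^k = (7.0, 7.0), subgradient = b - a^T x = -32.0
  y^{k+1} = 6.0 + 0.2*-32.0 = -0.4
Dual objective at y_4 = -0.4: reduced costs (14.4, 11.8), box minimizer x = (0.0, 0.0)
g(y_4) = b*y + (c1 - a1*y)*x1 + (c2 - a2*y)*x2 = 24*(-0.4) + 14.4*0.0 + 11.8*0.0 = -9.6 + 0.0 + 0.0 = -9.6


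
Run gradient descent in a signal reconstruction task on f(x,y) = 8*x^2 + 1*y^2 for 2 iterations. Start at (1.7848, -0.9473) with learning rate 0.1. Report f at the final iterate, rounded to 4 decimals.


Gradient descent on f(x,y) = 8*x^2 + 1*y^2.
Starting point: (1.7848, -0.9473), alpha = 0.1
Step 1: grad_x = 2*8*1.7848 = 28.5568, grad_y = 2*1*-0.9473 = -1.8946
  x_1 = 1.7848 - 0.1*28.5568 = -1.0709
  y_1 = -0.9473 - 0.1*-1.8946 = -0.7578
Step 2: grad_x = 2*8*-1.0709 = -17.1341, grad_y = 2*1*-0.7578 = -1.5157
  x_2 = -1.0709 - 0.1*-17.1341 = 0.6425
  y_2 = -0.7578 - 0.1*-1.5157 = -0.6063
f(0.6425, -0.6063) = 8*0.6425^2 + 1*(-0.6063)^2 = 3.6703


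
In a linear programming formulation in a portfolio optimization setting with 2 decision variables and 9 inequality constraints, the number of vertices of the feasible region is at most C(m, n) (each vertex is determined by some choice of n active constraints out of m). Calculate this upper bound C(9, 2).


Each vertex corresponds to some choice of n active constraints out of m, so the number of vertices is at most C(m, n) = m! / (n!(m-n)!).
m = 9, n = 2
Numerator: 9 * 8
Denominator: 2! = 2
C(9, 2) = 36


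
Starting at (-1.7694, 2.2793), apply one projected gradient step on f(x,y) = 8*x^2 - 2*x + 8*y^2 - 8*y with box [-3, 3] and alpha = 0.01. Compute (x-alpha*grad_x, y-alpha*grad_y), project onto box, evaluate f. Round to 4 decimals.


Step 1: Compute gradient at (-1.7694, 2.2793).
grad_x = 2*8*-1.7694 - 2 = -30.3104
grad_y = 2*8*2.2793 - 8 = 28.4688
Step 2: Gradient step.
x_raw = -1.7694 - 0.01*-30.3104 = -1.4663
y_raw = 2.2793 - 0.01*28.4688 = 1.9946
Step 3: Project onto [-3, 3].
x_proj = clip(-1.4663) = -1.4663
y_proj = clip(1.9946) = 1.9946
Step 4: Evaluate f.
f(-1.4663, 1.9946) = 36.0037


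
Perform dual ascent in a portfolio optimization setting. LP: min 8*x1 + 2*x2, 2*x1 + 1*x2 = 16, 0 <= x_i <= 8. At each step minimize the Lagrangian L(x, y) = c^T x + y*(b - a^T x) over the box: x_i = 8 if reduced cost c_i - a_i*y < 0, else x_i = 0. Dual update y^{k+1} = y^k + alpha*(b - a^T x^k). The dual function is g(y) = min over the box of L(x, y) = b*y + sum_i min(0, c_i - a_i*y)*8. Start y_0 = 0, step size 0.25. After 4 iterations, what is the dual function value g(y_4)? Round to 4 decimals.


Dual ascent for LP: min 8*x1 + 2*x2, 2*x1 + 1*x2 = 16, 0 <= x_i <= 8
Step 1: y^k = 0.0, reduced costs: (8.0, 2.0)
  x^k = (0.0, 0.0), subgradient = b - a^T x = 16.0
  y^{k+1} = 0.0 + 0.25*16.0 = 4.0
Step 2: y^k = 4.0, reduced costs: (0.0, -2.0)
  x^k = (0.0, 8.0), subgradient = b - a^T x = 8.0
  y^{k+1} = 4.0 + 0.25*8.0 = 6.0
Step 3: y^k = 6.0, reduced costs: (-4.0, -4.0)
  x^k = (8.0, 8.0), subgradient = b - a^T x = -8.0
  y^{k+1} = 6.0 + 0.25*-8.0 = 4.0
Step 4: y^k = 4.0, reduced costs: (0.0, -2.0)
  x^k = (0.0, 8.0), subgradient = b - a^T x = 8.0
  y^{k+1} = 4.0 + 0.25*8.0 = 6.0
Dual objective at y_4 = 6.0: reduced costs (-4.0, -4.0), box minimizer x = (8.0, 8.0)
g(y_4) = b*y + (c1 - a1*y)*x1 + (c2 - a2*y)*x2 = 16*6.0 + (-4.0)*8.0 + (-4.0)*8.0 = 96.0 - 32.0 - 32.0 = 32.0


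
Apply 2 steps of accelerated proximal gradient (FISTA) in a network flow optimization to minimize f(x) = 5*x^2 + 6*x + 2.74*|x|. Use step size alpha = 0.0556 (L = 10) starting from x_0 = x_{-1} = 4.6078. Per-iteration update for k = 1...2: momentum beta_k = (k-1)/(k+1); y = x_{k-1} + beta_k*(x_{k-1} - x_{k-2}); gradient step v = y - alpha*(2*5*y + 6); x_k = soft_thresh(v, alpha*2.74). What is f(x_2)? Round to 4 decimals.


FISTA on f(x) = 5*x^2 + 6*x + 2.74*|x|
L = 10, alpha = 0.0556
Iteration 1: beta = 0.0, y = 4.6078 + 0.0*(4.6078 - 4.6078) = 4.6078
  grad(y) = 52.078, v = y - alpha*grad = 1.7123
  prox(v) = soft_thresh(1.7123, 0.1523) = 1.5599
Iteration 2: beta = 0.3333, y = 1.5599 + 0.3333*(1.5599 - 4.6078) = 0.544
  grad(y) = 11.4396, v = y - alpha*grad = -0.0921
  prox(v) = soft_thresh(-0.0921, 0.1523) = 0.0
f(x_2) = 5*0.0^2 + 6*0.0 + 2.74*|0.0| = 0.0


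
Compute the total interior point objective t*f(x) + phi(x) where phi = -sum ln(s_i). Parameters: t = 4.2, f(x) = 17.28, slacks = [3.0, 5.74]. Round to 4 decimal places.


Step 1: Compute log-barrier.
ln values: [1.0986, 1.7475]
phi = -(1.0986 + 1.7475) = -2.8461
Step 2: Compute augmented objective.
t*f(x) = 4.2*17.28 = 72.576
Total = 72.576 - 2.8461 = 69.7299


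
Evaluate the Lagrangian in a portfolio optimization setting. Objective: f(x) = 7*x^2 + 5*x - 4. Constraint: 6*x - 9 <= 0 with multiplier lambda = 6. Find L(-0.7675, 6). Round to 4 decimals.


Step 1: Evaluate f(x).
f(-0.7675) = 7*(-0.7675)^2 + 5*(-0.7675) - 4 = -3.7141
Step 2: Evaluate g(x).
g(-0.7675) = 6*-0.7675 - 9 = -13.605
Step 3: Compute Lagrangian.
L = -3.7141 + 6*-13.605 = -85.3441


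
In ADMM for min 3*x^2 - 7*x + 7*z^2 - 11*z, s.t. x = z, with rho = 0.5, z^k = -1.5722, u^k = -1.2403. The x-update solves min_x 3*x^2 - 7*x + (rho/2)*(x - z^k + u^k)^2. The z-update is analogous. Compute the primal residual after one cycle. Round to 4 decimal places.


ADMM iteration with rho = 0.5, z^k = -1.5722, u^k = -1.2403
Step 1: x-update.
Minimize 3*x^2 - 7*x + (0.5/2)*(x + 1.5722 - 1.2403)^2
FOC: (2*3 + 0.5)*x = 7 + 0.5*(-1.5722 + 1.2403)
x^{k+1} = 1.0514
Step 2: z-update.
Minimize 7*z^2 - 11*z + (0.5/2)*(1.0514 - z - 1.2403)^2
FOC: (2*7 + 0.5)*z = 11 + 0.5*(1.0514 - 1.2403)
z^{k+1} = 0.7521
Step 3: u-update.
u^{k+1} = -1.2403 + 1.0514 - 0.7521 = -0.941
Step 4: Primal residual = |1.0514 - 0.7521| = 0.2993


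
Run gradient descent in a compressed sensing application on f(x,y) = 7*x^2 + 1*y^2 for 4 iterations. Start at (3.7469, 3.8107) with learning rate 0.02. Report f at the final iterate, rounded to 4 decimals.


Gradient descent on f(x,y) = 7*x^2 + 1*y^2.
Starting point: (3.7469, 3.8107), alpha = 0.02
Step 1: grad_x = 2*7*3.7469 = 52.4566, grad_y = 2*1*3.8107 = 7.6214
  x_1 = 3.7469 - 0.02*52.4566 = 2.6978
  y_1 = 3.8107 - 0.02*7.6214 = 3.6583
Step 2: grad_x = 2*7*2.6978 = 37.7688, grad_y = 2*1*3.6583 = 7.3165
  x_2 = 2.6978 - 0.02*37.7688 = 1.9424
  y_2 = 3.6583 - 0.02*7.3165 = 3.5119
Step 3: grad_x = 2*7*1.9424 = 27.1935, grad_y = 2*1*3.5119 = 7.0239
  x_3 = 1.9424 - 0.02*27.1935 = 1.3985
  y_3 = 3.5119 - 0.02*7.0239 = 3.3715
Step 4: grad_x = 2*7*1.3985 = 19.5793, grad_y = 2*1*3.3715 = 6.7429
  x_4 = 1.3985 - 0.02*19.5793 = 1.0069
  y_4 = 3.3715 - 0.02*6.7429 = 3.2366
f(1.0069, 3.2366) = 7*1.0069^2 + 1*3.2366^2 = 17.5731


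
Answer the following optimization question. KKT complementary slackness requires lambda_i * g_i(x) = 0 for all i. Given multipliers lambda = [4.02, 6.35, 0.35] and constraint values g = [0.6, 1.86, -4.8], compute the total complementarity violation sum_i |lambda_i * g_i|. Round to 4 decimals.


KKT complementary slackness check:
lambda_1 * g_1 = 4.02 * 0.6 = 2.412
lambda_2 * g_2 = 6.35 * 1.86 = 11.811
lambda_3 * g_3 = 0.35 * -4.8 = -1.68
Total violation = 2.412 + 11.811 + 1.68 = 15.903


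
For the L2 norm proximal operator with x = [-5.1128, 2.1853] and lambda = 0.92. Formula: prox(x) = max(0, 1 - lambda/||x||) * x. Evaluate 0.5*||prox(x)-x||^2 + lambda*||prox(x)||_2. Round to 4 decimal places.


Step 1: Compute ||x||.
||x|| = 5.5602
Step 2: Compute scaling factor.
scale = max(0, 1 - 0.92/5.5602) = 0.8345
Step 3: prox(x) = [-4.2668, 1.8237]
||prox(x)|| = 4.6402
Step 4: Proximal objective.
0.5*||prox-x||^2 = 0.4232
lambda*||prox|| = 4.269
Total = 4.6922


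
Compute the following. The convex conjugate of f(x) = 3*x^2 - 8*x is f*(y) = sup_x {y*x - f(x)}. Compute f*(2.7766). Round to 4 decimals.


f*(y) = sup_x {y*x - a*x^2 - b*x} = sup_x {(y-b)*x - a*x^2}
FOC: (y - b) - 2a*x = 0 => x* = (y - b)/(2a)
x* = (2.7766 + 8)/(2*3) = 1.7961
f*(2.7766) = (y-b)^2/(4a) = (2.7766 + 8)^2/(4*3)
= 116.1351/12 = 9.6779


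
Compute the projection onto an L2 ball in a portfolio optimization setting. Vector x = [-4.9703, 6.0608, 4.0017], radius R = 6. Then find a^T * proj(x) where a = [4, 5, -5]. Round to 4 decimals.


Step 1: Compute ||x|| (intermediates to 6 decimals).
||x|| = sqrt((-4.9703)^2 + 6.0608^2 + 4.0017^2) = 8.800613
Step 2: Project.
Since ||x|| > R, scale = R/||x|| = 6/8.800613 = 0.681771, proj(x) = scale * x
proj(x) = [-3.388606, 4.132078, 2.728243]
Step 3: Dot product.
a^T * proj(x) = 4*(-3.388606) + 5*4.132078 - 5*2.728243 = -6.5352


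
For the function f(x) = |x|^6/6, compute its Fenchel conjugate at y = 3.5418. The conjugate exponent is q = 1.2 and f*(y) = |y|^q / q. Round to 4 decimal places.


The conjugate exponent q satisfies 1/p + 1/q = 1.
p = 6, so q = 6/(6 - 1) = 1.2
|y|^q = 3.5418^1.2 = 4.5611
f*(3.5418) = 4.5611 / 1.2 = 3.8009


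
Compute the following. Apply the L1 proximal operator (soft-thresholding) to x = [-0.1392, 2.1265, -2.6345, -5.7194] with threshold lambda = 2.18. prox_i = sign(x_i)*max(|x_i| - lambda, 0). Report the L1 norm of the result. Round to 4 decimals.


Soft-thresholding with lambda = 2.18:
prox(-0.1392) = sign(-0.1392)*max(|-0.1392| - 2.18, 0) = 0.0
prox(2.1265) = sign(2.1265)*max(|2.1265| - 2.18, 0) = 0.0
prox(-2.6345) = sign(-2.6345)*max(|-2.6345| - 2.18, 0) = -0.4545
prox(-5.7194) = sign(-5.7194)*max(|-5.7194| - 2.18, 0) = -3.5394
prox(x) = [0.0, 0.0, -0.4545, -3.5394]
||prox(x)||_1 = 0.0 + 0.0 + 0.4545 + 3.5394 = 3.9939


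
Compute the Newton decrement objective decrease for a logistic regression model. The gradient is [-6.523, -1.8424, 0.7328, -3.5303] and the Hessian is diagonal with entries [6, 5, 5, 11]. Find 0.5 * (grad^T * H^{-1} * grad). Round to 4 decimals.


Step 1: H is diagonal, so H^(-1) * g = [-1.0872, -0.3685, 0.1466, -0.3209].
Step 2: g^T H^(-1) g = sum_i g_i^2 / H_ii
  = (-6.523)^2/6 + (-1.8424)^2/5 + (0.7328)^2/5 + (-3.5303)^2/11
  = 7.0916 + 0.6789 + 0.1074 + 1.133 = 9.0109
Step 3: Objective decrease = 0.5 * g^T H^(-1) g = 4.5054


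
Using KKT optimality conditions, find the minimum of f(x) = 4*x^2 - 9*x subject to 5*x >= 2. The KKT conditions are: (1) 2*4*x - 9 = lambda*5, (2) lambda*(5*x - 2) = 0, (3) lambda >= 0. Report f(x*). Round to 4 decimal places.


Step 1: Try lambda = 0 (constraint inactive).
Stationarity: 2*4*x - 9 = 0
x* = 9/(2*4) = 1.125
Check constraint: 5*1.125 = 5.625 >= 2 -- satisfied.
Step 2: Compute optimal value.
f(x*) = 4*1.125^2 - 9*1.125 = -5.0625


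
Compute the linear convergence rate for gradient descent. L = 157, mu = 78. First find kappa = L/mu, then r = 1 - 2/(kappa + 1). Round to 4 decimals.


Step 1: Compute the condition number.
kappa = L/mu = 157/78 = 2.0128
Step 2: Compute the convergence rate.
r = 1 - 2/(kappa + 1) = 1 - 2*mu/(L + mu) = (L - mu)/(L + mu) = 79/235 = 0.3362
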